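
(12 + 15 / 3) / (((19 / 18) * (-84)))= -51 / 266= -0.19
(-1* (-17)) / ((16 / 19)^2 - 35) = -6137 / 12379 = -0.50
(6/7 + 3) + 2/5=4.26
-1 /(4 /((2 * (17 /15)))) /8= -17 /240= -0.07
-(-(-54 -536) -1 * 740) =150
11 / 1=11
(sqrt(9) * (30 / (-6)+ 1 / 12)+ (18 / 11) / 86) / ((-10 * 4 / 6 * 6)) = 27871 / 75680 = 0.37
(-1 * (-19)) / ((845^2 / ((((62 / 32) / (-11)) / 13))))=-589 / 1633689200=-0.00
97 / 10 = 9.70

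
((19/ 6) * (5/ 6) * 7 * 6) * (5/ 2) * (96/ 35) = 760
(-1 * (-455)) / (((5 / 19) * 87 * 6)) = 1729 / 522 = 3.31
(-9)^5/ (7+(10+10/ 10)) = -6561/ 2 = -3280.50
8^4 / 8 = 512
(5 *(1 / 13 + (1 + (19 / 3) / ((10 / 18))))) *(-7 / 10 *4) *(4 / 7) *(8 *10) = -103808 / 13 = -7985.23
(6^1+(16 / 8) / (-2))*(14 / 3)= 70 / 3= 23.33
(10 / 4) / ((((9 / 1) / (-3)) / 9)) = -7.50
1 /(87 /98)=98 /87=1.13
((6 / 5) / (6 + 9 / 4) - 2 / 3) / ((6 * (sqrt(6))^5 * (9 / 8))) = -43 * sqrt(6) / 120285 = -0.00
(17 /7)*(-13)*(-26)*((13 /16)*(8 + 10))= 336141 /28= 12005.04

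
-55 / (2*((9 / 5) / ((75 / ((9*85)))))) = -1375 / 918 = -1.50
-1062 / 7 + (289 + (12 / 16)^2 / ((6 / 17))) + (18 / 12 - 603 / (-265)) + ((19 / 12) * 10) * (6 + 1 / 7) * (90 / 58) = 505377913 / 1721440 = 293.58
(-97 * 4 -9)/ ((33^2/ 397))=-157609/ 1089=-144.73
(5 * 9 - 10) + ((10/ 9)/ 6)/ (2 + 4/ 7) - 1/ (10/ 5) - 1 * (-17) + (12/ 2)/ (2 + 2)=25793/ 486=53.07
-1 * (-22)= 22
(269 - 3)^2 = 70756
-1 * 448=-448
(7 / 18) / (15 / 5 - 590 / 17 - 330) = -119 / 110682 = -0.00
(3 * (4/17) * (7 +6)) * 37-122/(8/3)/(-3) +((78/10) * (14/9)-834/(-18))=421511/1020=413.25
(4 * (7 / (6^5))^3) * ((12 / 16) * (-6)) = -0.00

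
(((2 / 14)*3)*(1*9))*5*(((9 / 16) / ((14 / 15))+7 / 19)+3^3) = 16071075 / 29792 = 539.44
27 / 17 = 1.59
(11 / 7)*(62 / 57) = 682 / 399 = 1.71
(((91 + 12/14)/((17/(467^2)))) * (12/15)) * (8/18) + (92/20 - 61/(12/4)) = 448723076/1071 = 418975.79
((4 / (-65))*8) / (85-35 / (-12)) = -384 / 68575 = -0.01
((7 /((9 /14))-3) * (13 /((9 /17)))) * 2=31382 /81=387.43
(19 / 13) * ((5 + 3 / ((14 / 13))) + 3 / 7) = 2185 / 182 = 12.01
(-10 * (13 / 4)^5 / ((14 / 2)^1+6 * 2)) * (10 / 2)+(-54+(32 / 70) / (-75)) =-25745202773 / 25536000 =-1008.19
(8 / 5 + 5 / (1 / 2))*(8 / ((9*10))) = 232 / 225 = 1.03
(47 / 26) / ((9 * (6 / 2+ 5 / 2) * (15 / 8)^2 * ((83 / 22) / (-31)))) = -186496 / 2184975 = -0.09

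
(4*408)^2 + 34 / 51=7990274 / 3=2663424.67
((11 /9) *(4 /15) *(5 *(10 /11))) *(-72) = -320 /3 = -106.67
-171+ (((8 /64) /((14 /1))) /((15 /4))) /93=-6679259 /39060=-171.00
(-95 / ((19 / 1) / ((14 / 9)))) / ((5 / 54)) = -84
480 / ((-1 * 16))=-30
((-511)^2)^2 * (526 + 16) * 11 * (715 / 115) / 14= 4152250767293629 / 23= 180532642056244.74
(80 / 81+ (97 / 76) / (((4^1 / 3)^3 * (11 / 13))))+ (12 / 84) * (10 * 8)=395972809 / 30336768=13.05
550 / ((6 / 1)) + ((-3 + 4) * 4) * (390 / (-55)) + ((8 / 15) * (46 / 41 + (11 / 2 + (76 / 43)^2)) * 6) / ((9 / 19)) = 4846087423 / 37525455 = 129.14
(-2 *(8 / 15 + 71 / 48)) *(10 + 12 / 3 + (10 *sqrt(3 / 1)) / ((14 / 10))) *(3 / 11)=-3381 / 220 - 345 *sqrt(3) / 44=-28.95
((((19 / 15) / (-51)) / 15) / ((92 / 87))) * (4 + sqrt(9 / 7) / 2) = -551 / 87975 -551 * sqrt(7) / 1642200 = -0.01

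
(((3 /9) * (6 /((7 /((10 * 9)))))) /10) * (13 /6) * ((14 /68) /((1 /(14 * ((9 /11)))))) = 2457 /187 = 13.14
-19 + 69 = 50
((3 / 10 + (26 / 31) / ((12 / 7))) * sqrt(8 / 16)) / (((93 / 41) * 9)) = 15047 * sqrt(2) / 778410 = 0.03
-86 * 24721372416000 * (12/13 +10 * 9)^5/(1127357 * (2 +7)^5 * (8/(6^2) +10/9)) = -129397992632502102216704000/869357968479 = -148843166249332.89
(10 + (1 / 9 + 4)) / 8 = 127 / 72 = 1.76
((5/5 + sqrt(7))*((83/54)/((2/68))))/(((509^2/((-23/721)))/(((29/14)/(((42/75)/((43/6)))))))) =-1011722275*sqrt(7)/5931191076552 - 1011722275/5931191076552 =-0.00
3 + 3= 6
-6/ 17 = -0.35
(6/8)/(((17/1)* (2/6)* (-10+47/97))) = -873/62764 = -0.01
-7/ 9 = -0.78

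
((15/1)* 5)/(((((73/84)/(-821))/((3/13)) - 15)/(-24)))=372405600/3104329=119.96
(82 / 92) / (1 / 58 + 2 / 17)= 20213 / 3059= 6.61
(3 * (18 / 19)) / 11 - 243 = -50733 / 209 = -242.74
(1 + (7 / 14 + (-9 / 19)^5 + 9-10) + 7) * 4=74046774 / 2476099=29.90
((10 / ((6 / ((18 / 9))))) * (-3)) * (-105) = 1050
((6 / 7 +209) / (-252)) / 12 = -1469 / 21168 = -0.07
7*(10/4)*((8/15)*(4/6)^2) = 112/27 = 4.15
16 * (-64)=-1024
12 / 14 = 6 / 7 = 0.86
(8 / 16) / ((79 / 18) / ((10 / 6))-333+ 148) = -15 / 5471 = -0.00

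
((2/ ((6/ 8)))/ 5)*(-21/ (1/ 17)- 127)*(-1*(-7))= -27104/ 15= -1806.93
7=7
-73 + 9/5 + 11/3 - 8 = -1133/15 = -75.53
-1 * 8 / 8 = -1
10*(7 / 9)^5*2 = 336140 / 59049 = 5.69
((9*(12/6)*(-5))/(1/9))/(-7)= 810/7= 115.71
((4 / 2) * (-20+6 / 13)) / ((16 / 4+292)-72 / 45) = -635 / 4784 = -0.13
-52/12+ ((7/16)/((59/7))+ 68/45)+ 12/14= -568901/297360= -1.91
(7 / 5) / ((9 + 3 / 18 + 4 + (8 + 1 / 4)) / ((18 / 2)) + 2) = 756 / 2365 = 0.32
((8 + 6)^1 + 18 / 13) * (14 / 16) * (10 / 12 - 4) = -3325 / 78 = -42.63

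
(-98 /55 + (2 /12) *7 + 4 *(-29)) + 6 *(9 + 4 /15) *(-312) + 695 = -5533709 /330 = -16768.82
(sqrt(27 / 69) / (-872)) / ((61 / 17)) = -0.00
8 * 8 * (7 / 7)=64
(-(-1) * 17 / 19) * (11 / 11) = 17 / 19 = 0.89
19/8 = 2.38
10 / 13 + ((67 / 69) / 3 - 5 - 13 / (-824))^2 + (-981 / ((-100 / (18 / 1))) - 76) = 1163671997751949 / 9455368852800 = 123.07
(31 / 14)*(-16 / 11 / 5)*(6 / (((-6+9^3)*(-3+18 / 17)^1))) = 8432 / 3061905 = 0.00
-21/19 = -1.11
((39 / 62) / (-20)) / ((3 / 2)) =-0.02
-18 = -18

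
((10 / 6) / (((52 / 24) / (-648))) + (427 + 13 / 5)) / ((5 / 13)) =-179.04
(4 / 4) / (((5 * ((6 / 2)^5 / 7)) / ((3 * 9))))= 7 / 45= 0.16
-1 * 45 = -45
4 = 4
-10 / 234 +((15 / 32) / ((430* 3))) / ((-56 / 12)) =-192991 / 4507776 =-0.04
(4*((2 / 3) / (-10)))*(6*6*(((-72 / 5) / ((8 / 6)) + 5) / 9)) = 464 / 75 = 6.19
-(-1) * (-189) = -189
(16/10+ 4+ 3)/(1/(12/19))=516/95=5.43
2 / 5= 0.40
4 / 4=1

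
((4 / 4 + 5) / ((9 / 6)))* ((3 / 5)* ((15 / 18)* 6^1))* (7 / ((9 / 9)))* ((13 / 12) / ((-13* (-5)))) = 7 / 5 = 1.40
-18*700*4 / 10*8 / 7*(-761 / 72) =60880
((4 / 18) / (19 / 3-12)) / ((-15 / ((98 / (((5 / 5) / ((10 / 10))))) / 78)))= 98 / 29835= 0.00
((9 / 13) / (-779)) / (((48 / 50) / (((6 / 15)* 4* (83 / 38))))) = -0.00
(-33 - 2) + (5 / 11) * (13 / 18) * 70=-1190 / 99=-12.02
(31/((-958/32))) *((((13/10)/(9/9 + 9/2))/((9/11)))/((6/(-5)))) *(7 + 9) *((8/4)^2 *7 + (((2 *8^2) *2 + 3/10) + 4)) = 24786112/21555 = 1149.90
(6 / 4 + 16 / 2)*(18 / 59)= 171 / 59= 2.90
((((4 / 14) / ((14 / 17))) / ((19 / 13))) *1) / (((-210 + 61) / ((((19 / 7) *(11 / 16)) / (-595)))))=143 / 28619920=0.00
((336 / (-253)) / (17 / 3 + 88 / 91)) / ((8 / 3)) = -0.08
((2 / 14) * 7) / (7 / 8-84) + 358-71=190847 / 665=286.99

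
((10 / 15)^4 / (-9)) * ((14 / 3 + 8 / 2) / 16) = -26 / 2187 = -0.01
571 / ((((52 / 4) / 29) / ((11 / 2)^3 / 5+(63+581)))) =448599869 / 520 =862692.06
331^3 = 36264691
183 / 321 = 61 / 107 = 0.57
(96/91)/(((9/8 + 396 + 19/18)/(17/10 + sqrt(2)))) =6912*sqrt(2)/2608879 + 58752/13044395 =0.01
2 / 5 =0.40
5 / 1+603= 608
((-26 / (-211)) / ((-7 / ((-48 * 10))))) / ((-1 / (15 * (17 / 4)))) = -795600 / 1477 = -538.66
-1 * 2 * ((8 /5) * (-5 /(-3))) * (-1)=16 /3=5.33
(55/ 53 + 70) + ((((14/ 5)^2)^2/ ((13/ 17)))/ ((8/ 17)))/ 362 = 5573679242/ 77943125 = 71.51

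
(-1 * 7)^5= -16807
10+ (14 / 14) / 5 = 51 / 5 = 10.20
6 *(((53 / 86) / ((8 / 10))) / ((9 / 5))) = 1325 / 516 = 2.57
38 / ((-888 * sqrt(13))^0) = 38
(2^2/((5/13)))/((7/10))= 104/7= 14.86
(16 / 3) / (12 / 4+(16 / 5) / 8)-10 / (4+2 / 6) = -490 / 663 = -0.74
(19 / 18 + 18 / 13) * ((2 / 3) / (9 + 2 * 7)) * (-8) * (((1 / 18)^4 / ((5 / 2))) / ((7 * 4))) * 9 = -571 / 823930380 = -0.00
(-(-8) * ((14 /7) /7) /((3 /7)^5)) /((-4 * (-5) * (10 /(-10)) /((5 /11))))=-9604 /2673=-3.59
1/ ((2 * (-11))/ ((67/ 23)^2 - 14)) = 2917/ 11638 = 0.25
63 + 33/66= 127/2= 63.50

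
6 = 6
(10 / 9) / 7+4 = 262 / 63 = 4.16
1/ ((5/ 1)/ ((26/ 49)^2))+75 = 901051/ 12005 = 75.06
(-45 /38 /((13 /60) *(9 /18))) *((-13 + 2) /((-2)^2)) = 7425 /247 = 30.06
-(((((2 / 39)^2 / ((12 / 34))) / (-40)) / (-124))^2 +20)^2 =-6559467577085672072827750739521 / 16398668942710479326453760000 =-400.00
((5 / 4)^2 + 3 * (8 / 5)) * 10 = 509 / 8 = 63.62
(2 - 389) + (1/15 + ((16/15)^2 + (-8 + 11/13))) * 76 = -2454527/2925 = -839.15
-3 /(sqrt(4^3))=-3 /8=-0.38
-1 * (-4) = 4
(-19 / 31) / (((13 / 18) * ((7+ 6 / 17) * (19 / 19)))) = -5814 / 50375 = -0.12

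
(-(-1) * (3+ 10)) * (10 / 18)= 65 / 9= 7.22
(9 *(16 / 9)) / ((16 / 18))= 18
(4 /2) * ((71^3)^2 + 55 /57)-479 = 14603432339801 /57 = 256200567364.93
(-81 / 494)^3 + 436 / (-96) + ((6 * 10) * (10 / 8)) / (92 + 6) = -33500270585 / 8860703124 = -3.78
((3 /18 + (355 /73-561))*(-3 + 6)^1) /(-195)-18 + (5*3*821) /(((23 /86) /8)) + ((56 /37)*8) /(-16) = 1784966262785 /4845594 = 368368.93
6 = 6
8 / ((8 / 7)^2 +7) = 392 / 407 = 0.96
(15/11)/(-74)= -15/814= -0.02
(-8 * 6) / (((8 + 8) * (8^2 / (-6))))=0.28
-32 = -32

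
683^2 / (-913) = -466489 / 913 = -510.94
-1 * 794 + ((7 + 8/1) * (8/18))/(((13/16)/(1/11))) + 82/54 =-3056891/3861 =-791.74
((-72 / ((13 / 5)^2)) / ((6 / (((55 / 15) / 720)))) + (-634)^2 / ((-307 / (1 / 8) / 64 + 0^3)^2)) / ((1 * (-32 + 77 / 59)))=-9233903309899 / 1038447168876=-8.89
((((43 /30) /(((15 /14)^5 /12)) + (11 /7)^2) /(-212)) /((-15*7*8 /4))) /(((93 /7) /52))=35435558743 /27510751406250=0.00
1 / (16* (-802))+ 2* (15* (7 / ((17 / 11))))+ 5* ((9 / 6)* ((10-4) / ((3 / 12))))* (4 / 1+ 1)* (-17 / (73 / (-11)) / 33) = 3276393319 / 15924512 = 205.75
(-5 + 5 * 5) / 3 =20 / 3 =6.67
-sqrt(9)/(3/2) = -2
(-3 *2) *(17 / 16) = -51 / 8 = -6.38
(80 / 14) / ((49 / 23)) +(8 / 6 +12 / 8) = 11351 / 2058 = 5.52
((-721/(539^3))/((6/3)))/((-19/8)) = 412/425032223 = 0.00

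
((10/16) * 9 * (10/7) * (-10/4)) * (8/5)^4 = -4608/35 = -131.66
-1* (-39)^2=-1521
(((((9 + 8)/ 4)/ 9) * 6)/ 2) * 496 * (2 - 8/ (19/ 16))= -63240/ 19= -3328.42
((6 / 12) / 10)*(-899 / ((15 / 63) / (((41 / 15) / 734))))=-0.70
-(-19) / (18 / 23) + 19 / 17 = 7771 / 306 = 25.40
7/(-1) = -7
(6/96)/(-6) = -1/96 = -0.01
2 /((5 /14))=28 /5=5.60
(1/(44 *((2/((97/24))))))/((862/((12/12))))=97/1820544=0.00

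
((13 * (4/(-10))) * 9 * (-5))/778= 117/389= 0.30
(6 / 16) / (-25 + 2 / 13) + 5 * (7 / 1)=34.98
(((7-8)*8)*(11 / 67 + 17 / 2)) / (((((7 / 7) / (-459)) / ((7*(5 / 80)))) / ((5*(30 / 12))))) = 93257325 / 536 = 173987.55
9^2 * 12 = 972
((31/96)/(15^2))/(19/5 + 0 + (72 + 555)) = 31/13625280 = 0.00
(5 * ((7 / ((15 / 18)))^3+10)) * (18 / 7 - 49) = -979394 / 7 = -139913.43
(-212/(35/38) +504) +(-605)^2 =12820459/35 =366298.83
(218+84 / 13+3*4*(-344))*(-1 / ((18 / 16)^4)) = 207855616 / 85293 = 2436.96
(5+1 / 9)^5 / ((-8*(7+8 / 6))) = -52.32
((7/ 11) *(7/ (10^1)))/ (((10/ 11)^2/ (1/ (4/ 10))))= 539/ 400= 1.35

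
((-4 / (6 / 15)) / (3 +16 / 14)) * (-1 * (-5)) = -350 / 29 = -12.07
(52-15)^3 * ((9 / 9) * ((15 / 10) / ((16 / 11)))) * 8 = 1671549 / 4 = 417887.25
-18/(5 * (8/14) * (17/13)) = -819/170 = -4.82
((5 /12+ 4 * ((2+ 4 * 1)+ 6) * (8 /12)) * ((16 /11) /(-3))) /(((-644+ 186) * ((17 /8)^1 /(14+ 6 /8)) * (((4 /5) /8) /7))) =6426280 /385407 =16.67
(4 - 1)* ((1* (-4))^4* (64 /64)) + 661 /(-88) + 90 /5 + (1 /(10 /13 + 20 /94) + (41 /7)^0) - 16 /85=43775881 /56100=780.32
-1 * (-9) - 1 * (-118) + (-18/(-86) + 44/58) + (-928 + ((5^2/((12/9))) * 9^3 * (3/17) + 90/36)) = 136911645/84796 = 1614.60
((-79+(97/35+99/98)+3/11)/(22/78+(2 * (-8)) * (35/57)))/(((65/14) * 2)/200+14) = 21005764/37568223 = 0.56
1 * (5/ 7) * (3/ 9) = 5/ 21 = 0.24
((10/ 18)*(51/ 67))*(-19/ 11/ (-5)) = 323/ 2211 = 0.15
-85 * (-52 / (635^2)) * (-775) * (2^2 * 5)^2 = -54808000 / 16129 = -3398.10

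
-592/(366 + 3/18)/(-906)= 592/331747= 0.00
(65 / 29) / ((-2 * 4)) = -65 / 232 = -0.28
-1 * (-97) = 97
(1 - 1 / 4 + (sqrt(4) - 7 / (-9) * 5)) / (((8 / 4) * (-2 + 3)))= 239 / 72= 3.32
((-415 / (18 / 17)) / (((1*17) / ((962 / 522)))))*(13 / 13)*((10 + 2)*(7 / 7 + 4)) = -1996150 / 783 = -2549.36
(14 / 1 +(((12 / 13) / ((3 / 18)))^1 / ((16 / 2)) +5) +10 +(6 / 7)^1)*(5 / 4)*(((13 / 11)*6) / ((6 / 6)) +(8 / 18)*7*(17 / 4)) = 6988225 / 9009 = 775.69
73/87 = 0.84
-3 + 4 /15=-41 /15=-2.73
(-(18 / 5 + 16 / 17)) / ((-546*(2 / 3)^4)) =5211 / 123760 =0.04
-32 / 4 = -8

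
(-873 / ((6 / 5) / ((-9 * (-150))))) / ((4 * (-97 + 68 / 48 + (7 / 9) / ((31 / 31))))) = 8839125 / 3413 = 2589.84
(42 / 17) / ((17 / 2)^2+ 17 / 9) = 1512 / 45373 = 0.03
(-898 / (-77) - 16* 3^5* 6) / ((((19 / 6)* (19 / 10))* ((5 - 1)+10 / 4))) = -215442960 / 361361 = -596.20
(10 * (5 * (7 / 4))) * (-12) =-1050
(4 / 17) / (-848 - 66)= -2 / 7769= -0.00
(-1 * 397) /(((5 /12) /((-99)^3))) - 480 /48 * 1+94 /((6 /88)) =13867533838 /15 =924502255.87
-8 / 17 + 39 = 655 / 17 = 38.53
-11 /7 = -1.57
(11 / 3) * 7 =77 / 3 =25.67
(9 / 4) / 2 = 9 / 8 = 1.12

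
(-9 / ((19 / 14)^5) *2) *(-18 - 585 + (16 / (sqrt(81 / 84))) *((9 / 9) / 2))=5837541696 / 2476099 - 17210368 *sqrt(21) / 2476099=2325.70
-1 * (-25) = 25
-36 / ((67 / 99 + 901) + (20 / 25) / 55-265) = -89100 / 1575811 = -0.06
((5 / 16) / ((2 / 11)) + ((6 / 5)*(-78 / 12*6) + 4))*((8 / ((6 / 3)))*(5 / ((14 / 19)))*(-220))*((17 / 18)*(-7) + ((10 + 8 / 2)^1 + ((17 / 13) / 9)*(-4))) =173682135 / 104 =1670020.53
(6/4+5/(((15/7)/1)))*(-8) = -92/3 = -30.67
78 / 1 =78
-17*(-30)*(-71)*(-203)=7350630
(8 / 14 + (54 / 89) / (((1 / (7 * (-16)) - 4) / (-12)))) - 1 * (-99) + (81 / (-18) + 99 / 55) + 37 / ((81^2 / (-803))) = 1728092815051 / 18352888470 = 94.16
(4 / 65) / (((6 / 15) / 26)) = 4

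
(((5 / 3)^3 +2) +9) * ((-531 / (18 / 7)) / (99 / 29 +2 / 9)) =-2527147 / 2847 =-887.65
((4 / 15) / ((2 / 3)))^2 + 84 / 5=424 / 25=16.96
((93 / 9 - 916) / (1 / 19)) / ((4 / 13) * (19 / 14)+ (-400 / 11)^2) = -568420853 / 43693794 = -13.01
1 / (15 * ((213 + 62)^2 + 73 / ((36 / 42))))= 2 / 2271305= 0.00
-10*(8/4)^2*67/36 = -670/9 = -74.44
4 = 4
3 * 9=27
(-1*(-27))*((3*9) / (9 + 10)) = 729 / 19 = 38.37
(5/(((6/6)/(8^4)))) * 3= 61440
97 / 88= 1.10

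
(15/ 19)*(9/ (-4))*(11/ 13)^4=-1976535/ 2170636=-0.91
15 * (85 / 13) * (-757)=-965175 / 13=-74244.23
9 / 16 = 0.56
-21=-21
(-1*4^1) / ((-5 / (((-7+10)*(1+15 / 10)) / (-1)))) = -6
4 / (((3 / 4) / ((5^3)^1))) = 2000 / 3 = 666.67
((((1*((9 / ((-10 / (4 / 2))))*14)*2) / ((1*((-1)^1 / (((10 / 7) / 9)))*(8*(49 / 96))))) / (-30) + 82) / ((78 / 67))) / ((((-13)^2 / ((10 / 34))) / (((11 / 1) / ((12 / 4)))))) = 7397269 / 16470909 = 0.45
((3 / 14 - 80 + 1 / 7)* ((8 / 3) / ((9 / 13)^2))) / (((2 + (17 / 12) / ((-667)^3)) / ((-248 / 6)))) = 22187620918400704 / 2422830608919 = 9157.73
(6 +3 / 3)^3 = 343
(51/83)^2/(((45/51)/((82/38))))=604299/654455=0.92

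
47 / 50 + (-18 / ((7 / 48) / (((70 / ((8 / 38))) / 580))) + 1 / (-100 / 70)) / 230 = 73 / 116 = 0.63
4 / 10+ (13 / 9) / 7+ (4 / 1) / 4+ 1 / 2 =1327 / 630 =2.11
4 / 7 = 0.57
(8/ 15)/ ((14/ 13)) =52/ 105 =0.50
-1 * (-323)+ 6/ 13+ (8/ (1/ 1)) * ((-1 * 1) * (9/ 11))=45319/ 143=316.92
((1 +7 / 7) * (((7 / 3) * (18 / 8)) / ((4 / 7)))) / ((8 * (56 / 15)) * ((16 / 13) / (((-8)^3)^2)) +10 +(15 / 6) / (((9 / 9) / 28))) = 917280 / 3993607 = 0.23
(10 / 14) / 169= 5 / 1183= 0.00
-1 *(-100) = 100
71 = 71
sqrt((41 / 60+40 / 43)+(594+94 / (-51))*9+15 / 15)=sqrt(2564303748915) / 21930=73.02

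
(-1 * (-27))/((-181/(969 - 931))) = -1026/181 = -5.67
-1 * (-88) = 88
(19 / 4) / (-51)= -19 / 204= -0.09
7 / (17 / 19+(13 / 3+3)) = 57 / 67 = 0.85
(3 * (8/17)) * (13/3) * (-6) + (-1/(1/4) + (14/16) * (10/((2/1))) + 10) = -26.33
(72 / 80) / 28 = 9 / 280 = 0.03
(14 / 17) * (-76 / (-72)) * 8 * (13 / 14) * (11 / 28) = 2717 / 1071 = 2.54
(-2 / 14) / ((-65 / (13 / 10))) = 1 / 350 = 0.00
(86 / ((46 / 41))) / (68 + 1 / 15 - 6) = 26445 / 21413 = 1.23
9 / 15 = 3 / 5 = 0.60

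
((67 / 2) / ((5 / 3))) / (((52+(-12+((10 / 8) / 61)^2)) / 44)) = 263268192 / 11907325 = 22.11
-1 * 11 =-11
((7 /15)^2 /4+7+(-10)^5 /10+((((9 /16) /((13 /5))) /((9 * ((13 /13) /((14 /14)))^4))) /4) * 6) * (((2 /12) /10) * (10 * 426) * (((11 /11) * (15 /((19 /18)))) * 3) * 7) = -211728714.56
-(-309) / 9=103 / 3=34.33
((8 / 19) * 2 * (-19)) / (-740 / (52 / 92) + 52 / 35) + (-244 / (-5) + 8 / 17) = 155786207 / 3161065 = 49.28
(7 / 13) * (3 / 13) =21 / 169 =0.12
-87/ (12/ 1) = -29/ 4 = -7.25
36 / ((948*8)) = 3 / 632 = 0.00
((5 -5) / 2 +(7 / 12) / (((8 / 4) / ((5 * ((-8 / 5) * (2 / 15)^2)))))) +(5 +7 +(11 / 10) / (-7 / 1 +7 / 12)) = 55694 / 4725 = 11.79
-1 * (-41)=41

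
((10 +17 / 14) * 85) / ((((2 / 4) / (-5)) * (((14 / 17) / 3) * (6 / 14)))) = -81023.21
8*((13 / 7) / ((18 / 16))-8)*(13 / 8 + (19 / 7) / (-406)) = -7358800 / 89523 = -82.20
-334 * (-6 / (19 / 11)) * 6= 132264 / 19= 6961.26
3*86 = 258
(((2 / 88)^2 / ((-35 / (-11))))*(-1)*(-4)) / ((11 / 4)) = 1 / 4235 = 0.00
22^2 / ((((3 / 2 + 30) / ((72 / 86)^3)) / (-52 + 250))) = 993586176 / 556549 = 1785.26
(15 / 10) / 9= 1 / 6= 0.17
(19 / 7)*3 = 57 / 7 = 8.14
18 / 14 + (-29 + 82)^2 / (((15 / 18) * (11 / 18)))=2124099 / 385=5517.14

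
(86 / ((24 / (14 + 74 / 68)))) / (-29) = -1.86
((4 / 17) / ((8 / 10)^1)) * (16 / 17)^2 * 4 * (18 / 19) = 0.99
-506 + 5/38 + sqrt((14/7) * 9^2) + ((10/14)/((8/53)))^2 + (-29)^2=9 * sqrt(2) + 21302755/59584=370.25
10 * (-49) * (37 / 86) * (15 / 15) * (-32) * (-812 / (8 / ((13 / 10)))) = -38276056 / 43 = -890140.84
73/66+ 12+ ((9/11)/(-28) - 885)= -805657/924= -871.92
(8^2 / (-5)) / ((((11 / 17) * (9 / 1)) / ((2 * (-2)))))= 4352 / 495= 8.79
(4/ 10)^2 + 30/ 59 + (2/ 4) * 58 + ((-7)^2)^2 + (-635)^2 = 598342111/ 1475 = 405655.67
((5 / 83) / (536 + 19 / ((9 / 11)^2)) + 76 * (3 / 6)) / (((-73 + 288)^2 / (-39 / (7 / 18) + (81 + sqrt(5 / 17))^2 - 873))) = 4671610686 * sqrt(85) / 596338231925 + 19175894893219 / 4174367623475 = 4.67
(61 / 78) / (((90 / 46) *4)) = 1403 / 14040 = 0.10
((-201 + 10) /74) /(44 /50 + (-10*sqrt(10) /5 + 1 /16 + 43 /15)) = 523836600 /1358120483 + 275040000*sqrt(10) /1358120483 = 1.03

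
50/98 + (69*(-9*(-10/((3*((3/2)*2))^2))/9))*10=113375/1323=85.70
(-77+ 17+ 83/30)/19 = -1717/570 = -3.01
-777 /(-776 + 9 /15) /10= 777 /7754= 0.10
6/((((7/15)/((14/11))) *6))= 30/11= 2.73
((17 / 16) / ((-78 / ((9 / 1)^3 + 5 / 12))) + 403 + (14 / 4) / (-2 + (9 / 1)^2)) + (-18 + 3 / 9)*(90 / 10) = 276974513 / 1183104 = 234.11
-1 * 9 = -9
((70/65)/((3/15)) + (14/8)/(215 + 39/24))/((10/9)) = 546714/112645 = 4.85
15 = 15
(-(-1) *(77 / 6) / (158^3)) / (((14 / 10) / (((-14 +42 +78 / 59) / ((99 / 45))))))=21625 / 698143224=0.00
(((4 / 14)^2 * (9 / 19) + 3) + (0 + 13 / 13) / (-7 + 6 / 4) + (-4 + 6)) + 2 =70221 / 10241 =6.86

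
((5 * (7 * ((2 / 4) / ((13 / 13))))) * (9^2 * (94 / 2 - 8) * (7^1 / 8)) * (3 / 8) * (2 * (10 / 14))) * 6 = 155482.03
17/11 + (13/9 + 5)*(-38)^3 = -35008183/99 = -353618.01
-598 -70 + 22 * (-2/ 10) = -3362/ 5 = -672.40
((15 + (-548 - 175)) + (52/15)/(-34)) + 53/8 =-1431013/2040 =-701.48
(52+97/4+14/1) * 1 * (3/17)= 15.93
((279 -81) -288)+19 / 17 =-88.88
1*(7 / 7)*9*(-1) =-9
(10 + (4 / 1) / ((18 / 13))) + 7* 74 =4778 / 9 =530.89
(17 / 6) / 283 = 17 / 1698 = 0.01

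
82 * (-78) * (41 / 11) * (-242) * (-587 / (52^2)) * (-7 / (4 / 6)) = 683815671 / 52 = 13150301.37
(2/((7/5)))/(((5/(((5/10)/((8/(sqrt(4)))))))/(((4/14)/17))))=1/1666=0.00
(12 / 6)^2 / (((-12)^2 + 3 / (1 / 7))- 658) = -4 / 493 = -0.01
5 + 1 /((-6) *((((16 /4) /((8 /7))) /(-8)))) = 113 /21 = 5.38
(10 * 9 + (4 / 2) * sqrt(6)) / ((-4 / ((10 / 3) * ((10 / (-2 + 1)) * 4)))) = 200 * sqrt(6) / 3 + 3000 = 3163.30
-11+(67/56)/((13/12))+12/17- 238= -764805/3094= -247.19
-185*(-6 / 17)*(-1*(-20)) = 22200 / 17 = 1305.88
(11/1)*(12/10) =13.20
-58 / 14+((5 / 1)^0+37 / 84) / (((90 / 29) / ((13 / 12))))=-330223 / 90720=-3.64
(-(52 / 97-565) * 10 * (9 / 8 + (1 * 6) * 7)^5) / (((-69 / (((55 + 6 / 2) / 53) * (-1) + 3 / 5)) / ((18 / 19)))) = 4572651565428834375 / 800186368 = 5714483210.78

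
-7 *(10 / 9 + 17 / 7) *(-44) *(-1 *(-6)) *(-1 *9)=-58872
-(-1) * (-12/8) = -3/2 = -1.50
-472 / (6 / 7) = -1652 / 3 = -550.67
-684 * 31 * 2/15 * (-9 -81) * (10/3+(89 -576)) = -123068016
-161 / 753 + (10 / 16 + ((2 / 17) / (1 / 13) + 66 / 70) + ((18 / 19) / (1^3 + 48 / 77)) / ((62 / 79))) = 191430342707 / 52778523000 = 3.63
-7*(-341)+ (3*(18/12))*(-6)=2360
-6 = -6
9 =9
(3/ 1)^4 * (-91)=-7371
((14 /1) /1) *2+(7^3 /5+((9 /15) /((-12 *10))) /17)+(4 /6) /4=96.77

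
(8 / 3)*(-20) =-160 / 3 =-53.33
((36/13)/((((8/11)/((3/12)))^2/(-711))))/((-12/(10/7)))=1290465/46592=27.70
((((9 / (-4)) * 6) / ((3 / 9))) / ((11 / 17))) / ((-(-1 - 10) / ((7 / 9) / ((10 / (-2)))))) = 1071 / 1210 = 0.89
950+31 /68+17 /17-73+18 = 60959 /68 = 896.46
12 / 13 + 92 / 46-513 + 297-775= -12845 / 13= -988.08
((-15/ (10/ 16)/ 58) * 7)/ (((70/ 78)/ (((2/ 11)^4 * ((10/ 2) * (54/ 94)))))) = -202176/ 19955683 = -0.01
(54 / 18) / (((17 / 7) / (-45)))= -945 / 17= -55.59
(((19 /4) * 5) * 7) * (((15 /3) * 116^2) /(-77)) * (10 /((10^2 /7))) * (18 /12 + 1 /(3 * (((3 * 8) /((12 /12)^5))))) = -60959885 /396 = -153939.10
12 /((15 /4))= 16 /5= 3.20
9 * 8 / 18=4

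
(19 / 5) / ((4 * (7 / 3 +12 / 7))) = 399 / 1700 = 0.23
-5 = -5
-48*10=-480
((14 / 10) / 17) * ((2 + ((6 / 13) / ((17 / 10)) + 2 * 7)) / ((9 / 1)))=25172 / 169065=0.15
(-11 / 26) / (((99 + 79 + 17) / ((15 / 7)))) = -11 / 2366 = -0.00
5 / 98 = 0.05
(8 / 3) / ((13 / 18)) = 3.69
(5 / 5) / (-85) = -1 / 85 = -0.01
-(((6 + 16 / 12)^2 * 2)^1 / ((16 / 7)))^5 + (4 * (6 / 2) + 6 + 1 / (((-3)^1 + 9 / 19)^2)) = -3487442087685743 / 15116544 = -230703663.99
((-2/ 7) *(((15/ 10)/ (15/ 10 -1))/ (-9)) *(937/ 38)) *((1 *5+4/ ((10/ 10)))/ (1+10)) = 2811/ 1463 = 1.92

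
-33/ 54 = -11/ 18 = -0.61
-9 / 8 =-1.12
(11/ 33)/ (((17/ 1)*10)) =1/ 510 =0.00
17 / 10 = 1.70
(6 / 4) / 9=1 / 6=0.17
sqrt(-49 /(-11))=7*sqrt(11) /11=2.11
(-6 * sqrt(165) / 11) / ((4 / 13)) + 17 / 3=-17.10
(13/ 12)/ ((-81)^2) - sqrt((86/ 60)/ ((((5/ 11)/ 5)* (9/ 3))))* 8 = 13/ 78732 - 4* sqrt(4730)/ 15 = -18.34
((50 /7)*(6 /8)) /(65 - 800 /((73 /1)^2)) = 26645 /322546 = 0.08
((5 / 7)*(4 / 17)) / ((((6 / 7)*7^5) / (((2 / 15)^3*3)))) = 16 / 192860325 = 0.00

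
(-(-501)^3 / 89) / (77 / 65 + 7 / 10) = 3269539026 / 4361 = 749722.32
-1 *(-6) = 6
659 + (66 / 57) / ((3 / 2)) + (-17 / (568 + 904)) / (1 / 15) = 55342969 / 83904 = 659.60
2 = 2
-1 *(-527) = 527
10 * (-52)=-520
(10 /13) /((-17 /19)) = -190 /221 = -0.86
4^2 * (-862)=-13792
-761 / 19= -40.05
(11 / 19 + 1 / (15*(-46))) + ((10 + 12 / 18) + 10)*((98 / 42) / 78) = 1834097 / 1533870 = 1.20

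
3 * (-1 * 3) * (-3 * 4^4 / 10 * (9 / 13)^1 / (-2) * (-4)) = 62208 / 65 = 957.05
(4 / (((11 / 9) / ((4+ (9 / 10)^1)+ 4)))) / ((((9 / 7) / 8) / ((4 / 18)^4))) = 159488 / 360855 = 0.44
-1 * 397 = -397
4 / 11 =0.36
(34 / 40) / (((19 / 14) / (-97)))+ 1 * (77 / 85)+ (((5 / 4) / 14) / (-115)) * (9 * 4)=-3113664 / 52003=-59.87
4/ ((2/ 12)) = 24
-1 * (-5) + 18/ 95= 493/ 95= 5.19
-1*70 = -70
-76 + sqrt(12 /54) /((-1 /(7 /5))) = -76-7 * sqrt(2) /15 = -76.66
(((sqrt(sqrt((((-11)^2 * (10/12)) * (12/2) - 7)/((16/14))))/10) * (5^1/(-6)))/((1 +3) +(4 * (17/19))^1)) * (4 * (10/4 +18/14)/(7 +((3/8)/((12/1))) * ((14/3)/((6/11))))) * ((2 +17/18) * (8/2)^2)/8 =-53371 * sqrt(2) * 2093^(1/4)/791154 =-0.65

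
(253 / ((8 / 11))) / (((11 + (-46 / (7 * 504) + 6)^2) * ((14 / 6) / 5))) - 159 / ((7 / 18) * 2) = -192350173797 / 1020343639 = -188.52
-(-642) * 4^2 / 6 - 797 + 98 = 1013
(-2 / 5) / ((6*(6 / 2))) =-1 / 45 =-0.02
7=7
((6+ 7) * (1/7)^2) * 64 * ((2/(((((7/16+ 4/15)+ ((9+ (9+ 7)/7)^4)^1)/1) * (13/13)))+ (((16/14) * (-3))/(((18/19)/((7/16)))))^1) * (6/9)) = -73884199671776/4122655517169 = -17.92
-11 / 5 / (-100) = 11 / 500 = 0.02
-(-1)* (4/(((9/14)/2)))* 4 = 49.78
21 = 21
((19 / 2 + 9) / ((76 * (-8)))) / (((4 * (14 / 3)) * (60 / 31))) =-1147 / 1361920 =-0.00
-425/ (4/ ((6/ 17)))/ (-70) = 15/ 28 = 0.54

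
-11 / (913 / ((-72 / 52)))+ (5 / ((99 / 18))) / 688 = 73507 / 4082936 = 0.02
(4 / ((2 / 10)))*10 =200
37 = 37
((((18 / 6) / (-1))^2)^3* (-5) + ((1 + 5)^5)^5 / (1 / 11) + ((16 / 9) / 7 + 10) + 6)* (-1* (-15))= 98510948023706414124785 / 21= 4690997524938400672608.81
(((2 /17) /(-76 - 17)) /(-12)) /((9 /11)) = 11 /85374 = 0.00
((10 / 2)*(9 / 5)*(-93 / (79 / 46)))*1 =-38502 / 79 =-487.37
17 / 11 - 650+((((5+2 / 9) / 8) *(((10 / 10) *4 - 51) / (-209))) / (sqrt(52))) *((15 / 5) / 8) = -7133 / 11+2209 *sqrt(13) / 1043328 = -648.45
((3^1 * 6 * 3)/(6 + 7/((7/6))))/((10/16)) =36/5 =7.20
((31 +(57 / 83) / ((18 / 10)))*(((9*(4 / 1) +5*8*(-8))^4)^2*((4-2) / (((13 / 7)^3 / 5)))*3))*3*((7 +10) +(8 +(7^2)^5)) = 961204821509901433912649023149834240 / 182351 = 5271179327285846712727920000000.00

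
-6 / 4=-3 / 2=-1.50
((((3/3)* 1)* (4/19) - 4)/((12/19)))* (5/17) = -30/17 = -1.76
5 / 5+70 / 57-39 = -2096 / 57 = -36.77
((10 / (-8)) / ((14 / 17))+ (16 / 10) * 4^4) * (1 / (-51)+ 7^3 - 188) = 112891844 / 1785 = 63244.73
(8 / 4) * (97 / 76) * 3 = 291 / 38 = 7.66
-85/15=-17/3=-5.67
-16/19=-0.84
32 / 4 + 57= 65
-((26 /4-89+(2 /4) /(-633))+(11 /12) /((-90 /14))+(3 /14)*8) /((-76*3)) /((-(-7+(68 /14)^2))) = 451832003 /21120374160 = 0.02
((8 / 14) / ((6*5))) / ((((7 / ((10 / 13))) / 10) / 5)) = 200 / 1911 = 0.10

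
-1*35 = -35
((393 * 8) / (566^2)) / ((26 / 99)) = 38907 / 1041157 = 0.04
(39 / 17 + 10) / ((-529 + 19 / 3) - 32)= -627 / 28288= -0.02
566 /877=0.65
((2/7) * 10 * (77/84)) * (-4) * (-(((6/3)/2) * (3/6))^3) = 55/42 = 1.31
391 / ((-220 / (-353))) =138023 / 220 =627.38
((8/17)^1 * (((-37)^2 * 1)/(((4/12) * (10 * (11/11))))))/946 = 8214/40205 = 0.20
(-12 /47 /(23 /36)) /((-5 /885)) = 76464 /1081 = 70.73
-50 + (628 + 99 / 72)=4635 / 8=579.38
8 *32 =256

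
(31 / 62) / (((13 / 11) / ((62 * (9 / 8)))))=3069 / 104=29.51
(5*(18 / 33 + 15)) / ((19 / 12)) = 540 / 11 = 49.09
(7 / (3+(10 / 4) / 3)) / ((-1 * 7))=-0.26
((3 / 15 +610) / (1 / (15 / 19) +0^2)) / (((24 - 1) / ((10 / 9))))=10170 / 437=23.27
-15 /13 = -1.15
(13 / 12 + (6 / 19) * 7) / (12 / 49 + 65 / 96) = 294392 / 82403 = 3.57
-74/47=-1.57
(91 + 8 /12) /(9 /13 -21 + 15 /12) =-4.81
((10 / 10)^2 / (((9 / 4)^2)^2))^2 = 65536 / 43046721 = 0.00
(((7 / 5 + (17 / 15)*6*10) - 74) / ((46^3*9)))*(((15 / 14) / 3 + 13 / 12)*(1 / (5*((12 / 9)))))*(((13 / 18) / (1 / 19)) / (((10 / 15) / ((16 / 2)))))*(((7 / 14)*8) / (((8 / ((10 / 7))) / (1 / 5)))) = -29887 / 1119787200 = -0.00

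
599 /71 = 8.44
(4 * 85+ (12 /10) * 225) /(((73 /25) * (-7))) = -15250 /511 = -29.84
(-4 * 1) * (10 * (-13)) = 520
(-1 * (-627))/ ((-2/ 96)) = -30096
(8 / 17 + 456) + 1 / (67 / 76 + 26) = 15854972 / 34731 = 456.51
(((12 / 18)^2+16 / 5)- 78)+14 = -2716 / 45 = -60.36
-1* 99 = -99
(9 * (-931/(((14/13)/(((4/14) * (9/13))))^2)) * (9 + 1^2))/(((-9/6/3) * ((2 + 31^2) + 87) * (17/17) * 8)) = 4617/6860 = 0.67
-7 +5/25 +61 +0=271/5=54.20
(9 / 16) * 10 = 45 / 8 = 5.62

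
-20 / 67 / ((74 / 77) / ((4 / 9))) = -3080 / 22311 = -0.14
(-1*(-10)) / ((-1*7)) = -10 / 7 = -1.43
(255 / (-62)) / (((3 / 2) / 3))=-255 / 31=-8.23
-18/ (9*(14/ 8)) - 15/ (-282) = -717/ 658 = -1.09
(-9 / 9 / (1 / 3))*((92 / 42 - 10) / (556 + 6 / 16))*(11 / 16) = 902 / 31157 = 0.03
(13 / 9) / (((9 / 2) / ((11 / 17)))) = 286 / 1377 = 0.21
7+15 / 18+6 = 83 / 6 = 13.83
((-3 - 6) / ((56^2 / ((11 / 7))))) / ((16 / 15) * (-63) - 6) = 165 / 2678144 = 0.00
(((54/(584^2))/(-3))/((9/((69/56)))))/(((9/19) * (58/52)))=-5681/415406208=-0.00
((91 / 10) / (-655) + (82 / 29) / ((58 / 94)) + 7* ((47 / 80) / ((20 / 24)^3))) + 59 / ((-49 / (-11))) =84079903216 / 3373986875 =24.92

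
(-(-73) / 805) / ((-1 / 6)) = -438 / 805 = -0.54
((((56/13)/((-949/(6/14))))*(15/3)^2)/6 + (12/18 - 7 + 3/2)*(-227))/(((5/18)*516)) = 81213871/10609820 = 7.65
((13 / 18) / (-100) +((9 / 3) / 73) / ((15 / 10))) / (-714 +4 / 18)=-241 / 8526400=-0.00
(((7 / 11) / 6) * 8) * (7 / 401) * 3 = 0.04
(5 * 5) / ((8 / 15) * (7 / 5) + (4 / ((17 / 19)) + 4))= 31875 / 11752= 2.71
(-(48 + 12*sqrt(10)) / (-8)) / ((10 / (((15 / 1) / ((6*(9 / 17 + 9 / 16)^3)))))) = 2515456*sqrt(10) / 8732691 + 10061824 / 8732691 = 2.06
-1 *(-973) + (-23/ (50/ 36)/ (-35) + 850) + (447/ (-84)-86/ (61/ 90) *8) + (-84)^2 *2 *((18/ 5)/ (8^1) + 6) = 19604737791/ 213500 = 91825.47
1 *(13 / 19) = 13 / 19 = 0.68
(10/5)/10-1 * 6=-29/5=-5.80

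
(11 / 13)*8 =88 / 13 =6.77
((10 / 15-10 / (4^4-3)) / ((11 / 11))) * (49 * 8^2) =1492736 / 759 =1966.71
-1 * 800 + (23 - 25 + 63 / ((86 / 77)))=-64121 / 86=-745.59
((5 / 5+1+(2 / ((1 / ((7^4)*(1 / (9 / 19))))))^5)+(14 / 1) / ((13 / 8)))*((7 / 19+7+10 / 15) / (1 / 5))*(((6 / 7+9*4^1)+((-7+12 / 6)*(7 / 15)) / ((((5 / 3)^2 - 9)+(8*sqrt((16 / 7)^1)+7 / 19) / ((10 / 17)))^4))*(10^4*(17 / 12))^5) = 9250676790508549975006715544344272065925655556278158980311519357055720090886718750000000000000 / 102255553862207102697033582816469773539207517184203 - 2257661154231295409042298631063142267423976797774324114082500000000000000000000000*sqrt(7) / 117183165804551505303076601903099969332576431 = 90466201871768141873017830000000000000000000.00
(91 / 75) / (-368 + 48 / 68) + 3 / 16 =49291 / 267600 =0.18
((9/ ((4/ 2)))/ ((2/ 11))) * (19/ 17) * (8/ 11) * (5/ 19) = 90/ 17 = 5.29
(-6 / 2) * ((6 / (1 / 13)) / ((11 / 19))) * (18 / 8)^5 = -131265927 / 5632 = -23307.16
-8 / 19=-0.42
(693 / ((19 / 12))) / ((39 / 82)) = 227304 / 247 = 920.26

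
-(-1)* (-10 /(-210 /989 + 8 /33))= -163185 /491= -332.35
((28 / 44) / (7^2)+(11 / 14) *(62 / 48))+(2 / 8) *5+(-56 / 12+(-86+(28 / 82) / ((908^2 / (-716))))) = -230062040503 / 2602832848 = -88.39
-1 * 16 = -16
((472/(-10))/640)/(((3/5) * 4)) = -59/1920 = -0.03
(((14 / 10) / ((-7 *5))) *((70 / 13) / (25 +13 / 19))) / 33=-133 / 523380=-0.00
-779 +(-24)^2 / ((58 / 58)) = -203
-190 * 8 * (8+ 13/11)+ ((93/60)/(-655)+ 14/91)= -26144172233/1873300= -13956.21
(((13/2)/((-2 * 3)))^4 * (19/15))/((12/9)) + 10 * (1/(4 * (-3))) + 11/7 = 5941333/2903040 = 2.05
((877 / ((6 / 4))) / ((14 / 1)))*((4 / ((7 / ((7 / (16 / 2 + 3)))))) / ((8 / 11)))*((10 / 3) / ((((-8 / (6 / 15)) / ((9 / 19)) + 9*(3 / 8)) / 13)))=-456040 / 19579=-23.29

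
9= 9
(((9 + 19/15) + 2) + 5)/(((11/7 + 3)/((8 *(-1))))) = -1813/60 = -30.22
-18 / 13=-1.38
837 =837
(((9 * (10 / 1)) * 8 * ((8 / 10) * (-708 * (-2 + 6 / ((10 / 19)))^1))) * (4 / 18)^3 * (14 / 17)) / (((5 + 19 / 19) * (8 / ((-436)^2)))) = -944628084736 / 6885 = -137200883.77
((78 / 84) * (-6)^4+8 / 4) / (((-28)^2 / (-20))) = -21095 / 686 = -30.75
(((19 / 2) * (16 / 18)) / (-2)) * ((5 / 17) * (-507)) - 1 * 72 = 28438 / 51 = 557.61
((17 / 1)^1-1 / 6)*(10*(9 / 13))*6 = 9090 / 13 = 699.23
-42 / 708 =-7 / 118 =-0.06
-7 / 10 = -0.70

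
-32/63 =-0.51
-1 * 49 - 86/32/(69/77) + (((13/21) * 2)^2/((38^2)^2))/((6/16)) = -3299269777943/63448603344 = -52.00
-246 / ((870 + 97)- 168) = -0.31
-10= -10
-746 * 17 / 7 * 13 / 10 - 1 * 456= -98393 / 35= -2811.23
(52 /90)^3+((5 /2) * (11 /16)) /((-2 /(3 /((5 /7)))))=-19925011 /5832000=-3.42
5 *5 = 25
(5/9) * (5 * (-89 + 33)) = -1400/9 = -155.56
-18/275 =-0.07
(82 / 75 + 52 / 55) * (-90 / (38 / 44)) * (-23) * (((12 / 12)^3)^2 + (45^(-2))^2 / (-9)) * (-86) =-491139453702016 / 1168678125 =-420252.11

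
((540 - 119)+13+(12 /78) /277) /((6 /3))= 781418 /3601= 217.00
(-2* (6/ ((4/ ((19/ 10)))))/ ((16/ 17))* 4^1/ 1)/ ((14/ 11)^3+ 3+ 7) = -1289739/ 642160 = -2.01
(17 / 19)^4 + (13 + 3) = 2168657 / 130321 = 16.64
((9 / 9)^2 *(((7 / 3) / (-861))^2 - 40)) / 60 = -5446439 / 8169660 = -0.67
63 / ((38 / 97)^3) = 57498399 / 54872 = 1047.86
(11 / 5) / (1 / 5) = 11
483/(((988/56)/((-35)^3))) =-289920750/247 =-1173768.22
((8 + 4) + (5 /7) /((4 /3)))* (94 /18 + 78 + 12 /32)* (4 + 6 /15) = 2582151 /560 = 4610.98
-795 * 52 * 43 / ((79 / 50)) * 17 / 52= -29057250 / 79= -367813.29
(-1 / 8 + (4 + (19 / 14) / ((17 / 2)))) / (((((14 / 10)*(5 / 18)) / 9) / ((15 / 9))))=518535 / 3332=155.62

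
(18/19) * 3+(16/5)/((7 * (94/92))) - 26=-709816/31255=-22.71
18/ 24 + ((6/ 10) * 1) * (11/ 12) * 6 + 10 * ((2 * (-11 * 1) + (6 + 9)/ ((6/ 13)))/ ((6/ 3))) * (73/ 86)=10452/ 215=48.61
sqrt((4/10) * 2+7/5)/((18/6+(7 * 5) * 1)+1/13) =13 * sqrt(55)/2475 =0.04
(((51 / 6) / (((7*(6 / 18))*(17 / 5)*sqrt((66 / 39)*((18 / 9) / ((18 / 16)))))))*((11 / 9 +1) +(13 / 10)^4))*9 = 4113441*sqrt(286) / 2464000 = 28.23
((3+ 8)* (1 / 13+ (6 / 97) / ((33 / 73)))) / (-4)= -2965 / 5044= -0.59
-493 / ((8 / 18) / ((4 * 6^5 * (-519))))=17906596128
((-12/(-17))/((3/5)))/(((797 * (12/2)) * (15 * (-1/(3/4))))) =-1/81294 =-0.00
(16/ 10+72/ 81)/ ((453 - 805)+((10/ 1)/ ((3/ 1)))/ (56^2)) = -175616/ 24837045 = -0.01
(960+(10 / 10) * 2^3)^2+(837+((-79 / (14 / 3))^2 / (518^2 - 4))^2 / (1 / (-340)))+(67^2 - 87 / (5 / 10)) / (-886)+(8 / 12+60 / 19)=363883448788724734031957 / 387993374968442880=937859.95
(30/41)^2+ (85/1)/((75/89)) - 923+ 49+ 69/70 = -272386831/353010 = -771.61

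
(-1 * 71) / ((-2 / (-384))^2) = -2617344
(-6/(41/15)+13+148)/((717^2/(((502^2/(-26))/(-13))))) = 820399022/3562122681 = 0.23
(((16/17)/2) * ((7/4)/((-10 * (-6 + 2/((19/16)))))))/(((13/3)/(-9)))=-3591/90610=-0.04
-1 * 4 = -4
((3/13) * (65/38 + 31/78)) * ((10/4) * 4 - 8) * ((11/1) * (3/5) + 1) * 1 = 6248/845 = 7.39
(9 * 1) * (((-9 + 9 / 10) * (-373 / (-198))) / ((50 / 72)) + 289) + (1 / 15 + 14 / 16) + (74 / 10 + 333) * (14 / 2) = 157970467 / 33000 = 4786.98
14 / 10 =7 / 5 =1.40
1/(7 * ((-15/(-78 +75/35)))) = 177/245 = 0.72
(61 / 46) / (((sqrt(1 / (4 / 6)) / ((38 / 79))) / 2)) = 2318* sqrt(6) / 5451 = 1.04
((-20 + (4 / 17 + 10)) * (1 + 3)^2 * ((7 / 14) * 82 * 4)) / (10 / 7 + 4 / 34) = -381136 / 23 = -16571.13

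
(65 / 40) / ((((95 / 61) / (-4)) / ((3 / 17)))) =-2379 / 3230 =-0.74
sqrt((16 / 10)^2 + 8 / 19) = 2*sqrt(6726) / 95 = 1.73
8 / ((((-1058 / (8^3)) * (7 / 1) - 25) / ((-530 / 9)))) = 1085440 / 90927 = 11.94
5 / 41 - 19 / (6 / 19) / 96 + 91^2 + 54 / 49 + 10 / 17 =162928213103 / 19672128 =8282.19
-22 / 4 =-11 / 2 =-5.50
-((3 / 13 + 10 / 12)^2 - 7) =35699 / 6084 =5.87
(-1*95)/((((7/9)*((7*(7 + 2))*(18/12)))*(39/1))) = -190/5733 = -0.03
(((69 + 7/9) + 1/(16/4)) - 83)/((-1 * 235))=467/8460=0.06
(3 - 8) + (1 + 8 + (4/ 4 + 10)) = 15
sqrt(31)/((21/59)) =59* sqrt(31)/21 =15.64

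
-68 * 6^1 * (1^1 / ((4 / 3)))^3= -1377 / 8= -172.12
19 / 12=1.58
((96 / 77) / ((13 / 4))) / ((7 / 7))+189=189573 / 1001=189.38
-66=-66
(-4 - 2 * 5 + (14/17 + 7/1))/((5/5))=-105/17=-6.18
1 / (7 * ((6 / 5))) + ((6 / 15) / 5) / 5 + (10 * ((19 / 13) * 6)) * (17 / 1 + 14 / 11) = 1203086387 / 750750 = 1602.51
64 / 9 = 7.11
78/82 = 39/41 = 0.95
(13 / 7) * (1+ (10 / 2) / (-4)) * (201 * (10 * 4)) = -26130 / 7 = -3732.86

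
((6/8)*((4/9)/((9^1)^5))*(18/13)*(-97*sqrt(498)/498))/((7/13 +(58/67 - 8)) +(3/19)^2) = 2346139*sqrt(498)/10126123935102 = 0.00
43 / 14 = 3.07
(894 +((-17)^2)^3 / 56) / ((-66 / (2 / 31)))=-24187633 / 57288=-422.21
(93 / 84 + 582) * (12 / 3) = 16327 / 7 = 2332.43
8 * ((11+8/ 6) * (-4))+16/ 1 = -1136/ 3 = -378.67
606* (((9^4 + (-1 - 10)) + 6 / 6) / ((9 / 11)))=14556322 / 3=4852107.33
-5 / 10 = -0.50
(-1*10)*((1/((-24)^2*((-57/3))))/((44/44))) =5/5472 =0.00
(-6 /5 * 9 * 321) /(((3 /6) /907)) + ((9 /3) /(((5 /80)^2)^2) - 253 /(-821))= -25008345091 /4105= -6092166.89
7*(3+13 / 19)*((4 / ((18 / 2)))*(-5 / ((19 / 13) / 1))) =-127400 / 3249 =-39.21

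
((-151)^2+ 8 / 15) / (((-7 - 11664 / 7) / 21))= -286.16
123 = 123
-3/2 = -1.50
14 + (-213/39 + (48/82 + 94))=54965/533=103.12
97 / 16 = 6.06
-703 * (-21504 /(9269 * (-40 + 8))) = -472416 /9269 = -50.97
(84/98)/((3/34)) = 68/7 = 9.71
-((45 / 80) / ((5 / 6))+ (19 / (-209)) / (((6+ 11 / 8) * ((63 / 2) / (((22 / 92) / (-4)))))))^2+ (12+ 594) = 7081197844432031 / 11693937729600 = 605.54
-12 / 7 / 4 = -3 / 7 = -0.43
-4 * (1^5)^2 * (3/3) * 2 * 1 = -8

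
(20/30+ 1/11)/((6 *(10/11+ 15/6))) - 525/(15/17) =-594.96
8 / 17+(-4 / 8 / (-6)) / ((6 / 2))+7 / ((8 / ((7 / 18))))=2053 / 2448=0.84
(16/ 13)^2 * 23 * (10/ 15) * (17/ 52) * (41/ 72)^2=1314542/ 533871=2.46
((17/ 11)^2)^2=5.70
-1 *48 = -48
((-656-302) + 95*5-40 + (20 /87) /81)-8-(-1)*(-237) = -768.00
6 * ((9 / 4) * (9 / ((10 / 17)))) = 4131 / 20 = 206.55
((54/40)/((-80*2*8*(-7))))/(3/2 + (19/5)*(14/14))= 27/949760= 0.00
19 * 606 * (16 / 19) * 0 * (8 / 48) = 0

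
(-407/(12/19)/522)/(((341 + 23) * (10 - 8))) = -7733/4560192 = -0.00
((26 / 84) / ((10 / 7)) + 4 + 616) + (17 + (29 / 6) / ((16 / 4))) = 25537 / 40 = 638.42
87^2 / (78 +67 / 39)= 295191 / 3109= 94.95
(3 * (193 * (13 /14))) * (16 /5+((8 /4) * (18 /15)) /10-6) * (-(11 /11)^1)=240864 /175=1376.37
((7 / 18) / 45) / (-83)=-7 / 67230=-0.00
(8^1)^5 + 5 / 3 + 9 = 98336 / 3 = 32778.67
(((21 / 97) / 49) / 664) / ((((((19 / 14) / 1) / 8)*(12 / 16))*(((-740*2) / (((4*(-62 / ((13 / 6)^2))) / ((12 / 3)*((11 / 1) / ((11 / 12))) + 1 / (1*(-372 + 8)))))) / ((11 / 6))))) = 458304 / 6427413964595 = 0.00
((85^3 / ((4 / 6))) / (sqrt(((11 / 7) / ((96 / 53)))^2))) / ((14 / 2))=151687.82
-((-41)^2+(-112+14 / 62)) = -48646 / 31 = -1569.23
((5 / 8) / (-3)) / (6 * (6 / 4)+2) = -5 / 264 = -0.02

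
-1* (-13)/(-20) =-13/20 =-0.65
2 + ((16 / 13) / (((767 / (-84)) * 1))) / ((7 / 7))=18598 / 9971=1.87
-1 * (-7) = 7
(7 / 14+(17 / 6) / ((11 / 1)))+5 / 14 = 515 / 462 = 1.11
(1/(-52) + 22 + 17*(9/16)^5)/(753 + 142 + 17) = 104226807/4143972352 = 0.03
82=82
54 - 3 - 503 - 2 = -454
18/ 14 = 9/ 7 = 1.29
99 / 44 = 9 / 4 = 2.25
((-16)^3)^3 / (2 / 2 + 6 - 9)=34359738368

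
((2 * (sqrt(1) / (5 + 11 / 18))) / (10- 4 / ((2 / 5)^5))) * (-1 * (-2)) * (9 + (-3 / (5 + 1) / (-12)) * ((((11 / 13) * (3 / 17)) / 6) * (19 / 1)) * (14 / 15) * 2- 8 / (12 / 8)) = -2357168 / 339837225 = -0.01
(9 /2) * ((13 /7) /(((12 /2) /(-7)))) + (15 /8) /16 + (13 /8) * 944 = 1524.37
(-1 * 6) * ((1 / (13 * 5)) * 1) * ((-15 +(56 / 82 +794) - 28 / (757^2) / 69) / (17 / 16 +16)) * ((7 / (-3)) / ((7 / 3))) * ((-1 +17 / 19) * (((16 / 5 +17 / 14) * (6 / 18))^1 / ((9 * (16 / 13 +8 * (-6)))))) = 130190697902737 / 83879118706116825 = 0.00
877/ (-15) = -877/ 15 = -58.47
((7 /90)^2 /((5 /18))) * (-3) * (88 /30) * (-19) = 20482 /5625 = 3.64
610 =610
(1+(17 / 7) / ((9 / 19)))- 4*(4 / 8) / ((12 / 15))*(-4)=1016 / 63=16.13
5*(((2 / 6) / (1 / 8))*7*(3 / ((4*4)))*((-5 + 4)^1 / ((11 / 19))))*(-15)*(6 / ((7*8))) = 4275 / 88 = 48.58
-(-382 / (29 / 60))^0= -1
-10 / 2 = -5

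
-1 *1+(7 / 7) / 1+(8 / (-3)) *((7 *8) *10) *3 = -4480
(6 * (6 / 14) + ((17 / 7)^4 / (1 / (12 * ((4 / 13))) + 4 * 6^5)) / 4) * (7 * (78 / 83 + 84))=12998529322020 / 8500871869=1529.08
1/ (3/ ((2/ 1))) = 2/ 3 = 0.67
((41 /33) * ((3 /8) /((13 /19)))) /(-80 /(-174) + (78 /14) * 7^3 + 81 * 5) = 67773 /230552608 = 0.00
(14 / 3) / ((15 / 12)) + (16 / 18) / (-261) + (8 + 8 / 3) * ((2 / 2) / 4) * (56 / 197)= 10384096 / 2313765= 4.49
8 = 8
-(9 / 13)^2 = -81 / 169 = -0.48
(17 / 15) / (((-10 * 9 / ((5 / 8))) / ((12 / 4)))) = -17 / 720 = -0.02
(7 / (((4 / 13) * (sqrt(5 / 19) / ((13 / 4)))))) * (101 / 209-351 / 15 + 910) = 548321683 * sqrt(95) / 41800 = 127855.95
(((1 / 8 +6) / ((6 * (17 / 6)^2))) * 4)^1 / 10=147 / 2890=0.05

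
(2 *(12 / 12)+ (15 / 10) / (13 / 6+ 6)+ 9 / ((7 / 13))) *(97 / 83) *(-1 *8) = -176.68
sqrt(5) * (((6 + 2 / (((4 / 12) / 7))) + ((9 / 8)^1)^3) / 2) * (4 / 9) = 8435 * sqrt(5) / 768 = 24.56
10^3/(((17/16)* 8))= 2000/17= 117.65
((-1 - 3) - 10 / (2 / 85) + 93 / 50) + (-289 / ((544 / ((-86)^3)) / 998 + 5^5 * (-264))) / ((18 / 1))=-6291331916981860817 / 14728969901265300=-427.14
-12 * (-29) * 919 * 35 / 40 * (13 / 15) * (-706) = -856110073 / 5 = -171222014.60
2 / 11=0.18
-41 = -41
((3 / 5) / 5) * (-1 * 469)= -1407 / 25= -56.28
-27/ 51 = -9/ 17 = -0.53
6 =6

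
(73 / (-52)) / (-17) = 73 / 884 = 0.08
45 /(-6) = -15 /2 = -7.50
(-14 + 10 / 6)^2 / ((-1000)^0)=1369 / 9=152.11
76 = 76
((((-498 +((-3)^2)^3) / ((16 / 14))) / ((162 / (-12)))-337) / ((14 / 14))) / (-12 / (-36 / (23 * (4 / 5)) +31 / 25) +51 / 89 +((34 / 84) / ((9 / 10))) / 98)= -119523553653 / 5883330622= -20.32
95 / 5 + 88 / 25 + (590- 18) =14863 / 25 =594.52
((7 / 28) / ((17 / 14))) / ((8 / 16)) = 7 / 17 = 0.41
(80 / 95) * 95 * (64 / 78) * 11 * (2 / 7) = 56320 / 273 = 206.30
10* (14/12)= 35/3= 11.67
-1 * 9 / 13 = -9 / 13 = -0.69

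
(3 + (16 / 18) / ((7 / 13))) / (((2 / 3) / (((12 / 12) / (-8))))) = -0.87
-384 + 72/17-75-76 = -9023/17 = -530.76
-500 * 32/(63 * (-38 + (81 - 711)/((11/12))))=88000/251307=0.35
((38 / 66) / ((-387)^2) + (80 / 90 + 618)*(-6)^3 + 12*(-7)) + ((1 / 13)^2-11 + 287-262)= -111716249168162 / 835261713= -133749.99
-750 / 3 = -250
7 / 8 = 0.88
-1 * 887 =-887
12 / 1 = 12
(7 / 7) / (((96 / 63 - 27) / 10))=-42 / 107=-0.39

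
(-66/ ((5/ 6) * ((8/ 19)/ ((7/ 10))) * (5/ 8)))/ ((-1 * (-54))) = -1463/ 375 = -3.90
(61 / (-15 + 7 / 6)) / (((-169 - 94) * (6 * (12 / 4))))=0.00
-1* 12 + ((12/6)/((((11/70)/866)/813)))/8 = 12320883/11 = 1120080.27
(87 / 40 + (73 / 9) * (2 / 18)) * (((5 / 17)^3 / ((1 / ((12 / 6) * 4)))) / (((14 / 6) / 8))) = 1993400 / 928557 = 2.15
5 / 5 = 1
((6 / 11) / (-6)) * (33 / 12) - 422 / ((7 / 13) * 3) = -21965 / 84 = -261.49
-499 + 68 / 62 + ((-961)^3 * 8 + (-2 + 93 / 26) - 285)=-5722624364837 / 806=-7100030229.33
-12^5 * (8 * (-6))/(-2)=-5971968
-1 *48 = -48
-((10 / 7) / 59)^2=-100 / 170569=-0.00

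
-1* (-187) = 187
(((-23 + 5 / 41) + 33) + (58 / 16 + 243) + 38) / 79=96677 / 25912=3.73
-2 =-2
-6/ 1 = -6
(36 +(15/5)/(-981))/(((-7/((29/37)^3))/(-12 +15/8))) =7751238813/309185912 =25.07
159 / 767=0.21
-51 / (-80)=0.64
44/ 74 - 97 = -3567/ 37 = -96.41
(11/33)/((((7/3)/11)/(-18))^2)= 117612/49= 2400.24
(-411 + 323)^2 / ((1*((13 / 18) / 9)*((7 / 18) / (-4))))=-90326016 / 91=-992593.58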